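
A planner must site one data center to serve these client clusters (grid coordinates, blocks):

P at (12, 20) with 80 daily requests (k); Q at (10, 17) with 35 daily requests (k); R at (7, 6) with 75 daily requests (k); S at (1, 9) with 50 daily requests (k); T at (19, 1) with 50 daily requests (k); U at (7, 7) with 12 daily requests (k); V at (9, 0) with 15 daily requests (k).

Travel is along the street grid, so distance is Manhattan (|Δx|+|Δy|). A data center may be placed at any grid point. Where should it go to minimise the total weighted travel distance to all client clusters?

Manhattan distance separates: Σwᵢ(|x−xᵢ|+|y−yᵢ|) = Σwᵢ|x−xᵢ| + Σwᵢ|y−yᵢ|, so x and y are optimised independently as 1-D weighted medians.
Total weight W = 317; half = 158.5.
x-coordinate, sorted with cumulative weight:
  x=1 (S, w=50) cum 50
  x=7 (R, w=75) cum 125
  x=7 (U, w=12) cum 137
  x=9 (V, w=15) cum 152
  x=10 (Q, w=35) cum 187  ← median
  x=12 (P, w=80) cum 267
  x=19 (T, w=50) cum 317
⇒ x* = 10
y-coordinate, sorted with cumulative weight:
  y=0 (V, w=15) cum 15
  y=1 (T, w=50) cum 65
  y=6 (R, w=75) cum 140
  y=7 (U, w=12) cum 152
  y=9 (S, w=50) cum 202  ← median
  y=17 (Q, w=35) cum 237
  y=20 (P, w=80) cum 317
⇒ y* = 9

(10, 9)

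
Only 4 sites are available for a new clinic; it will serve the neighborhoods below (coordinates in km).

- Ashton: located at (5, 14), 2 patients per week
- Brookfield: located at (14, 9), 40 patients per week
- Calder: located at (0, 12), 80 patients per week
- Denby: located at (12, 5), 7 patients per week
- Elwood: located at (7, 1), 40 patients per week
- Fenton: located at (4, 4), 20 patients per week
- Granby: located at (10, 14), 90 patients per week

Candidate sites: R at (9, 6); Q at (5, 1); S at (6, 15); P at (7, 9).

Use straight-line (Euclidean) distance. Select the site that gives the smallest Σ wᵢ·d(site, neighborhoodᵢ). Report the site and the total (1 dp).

P, total 1906.3 km

Total weighted distance at each candidate:
  R (9, 6): total = 2187.3
  Q (5, 1): total = 2927.5
  S (6, 15): total = 2177.2
  P (7, 9): total = 1906.3
Minimum is at P with total 1906.3 km.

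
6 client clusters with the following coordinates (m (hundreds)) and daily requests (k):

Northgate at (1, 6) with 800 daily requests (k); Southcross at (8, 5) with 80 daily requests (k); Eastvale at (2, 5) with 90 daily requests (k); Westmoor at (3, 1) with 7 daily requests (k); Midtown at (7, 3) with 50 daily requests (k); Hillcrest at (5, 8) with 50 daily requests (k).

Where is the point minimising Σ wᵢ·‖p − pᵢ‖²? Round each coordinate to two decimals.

(2.08, 5.76)

The minimiser of Σwᵢ‖p−pᵢ‖² is the weighted centroid p* = (Σwᵢpᵢ)/(Σwᵢ).
Σwᵢ = 1077.
Σwᵢxᵢ = 800·1 + 80·8 + 90·2 + 7·3 + 50·7 + 50·5 = 2241.
Σwᵢyᵢ = 800·6 + 80·5 + 90·5 + 7·1 + 50·3 + 50·8 = 6207.
x* = 2241/1077 = 2.08, y* = 6207/1077 = 5.76.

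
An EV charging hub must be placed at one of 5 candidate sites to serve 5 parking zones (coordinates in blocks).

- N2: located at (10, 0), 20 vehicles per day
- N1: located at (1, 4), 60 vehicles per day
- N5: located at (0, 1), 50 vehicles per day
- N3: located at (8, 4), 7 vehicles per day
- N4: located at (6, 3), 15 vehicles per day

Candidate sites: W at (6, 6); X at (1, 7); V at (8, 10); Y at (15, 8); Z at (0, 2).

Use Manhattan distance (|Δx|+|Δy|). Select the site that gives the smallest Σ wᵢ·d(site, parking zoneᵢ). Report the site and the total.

Z, total 645 blocks

Total weighted distance at each candidate:
  W (6, 6): total = 1243
  X (1, 7): total = 1055
  V (8, 10): total = 2047
  Y (15, 8): total = 2727
  Z (0, 2): total = 645
Minimum is at Z with total 645 blocks.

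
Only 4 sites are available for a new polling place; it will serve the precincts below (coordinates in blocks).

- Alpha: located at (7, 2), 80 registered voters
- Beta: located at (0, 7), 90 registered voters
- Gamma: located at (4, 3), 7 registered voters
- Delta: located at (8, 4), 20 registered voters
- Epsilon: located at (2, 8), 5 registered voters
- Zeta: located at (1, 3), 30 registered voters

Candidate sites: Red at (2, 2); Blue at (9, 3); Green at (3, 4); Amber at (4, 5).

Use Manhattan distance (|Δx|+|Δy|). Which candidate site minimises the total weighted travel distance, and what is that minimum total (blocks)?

Green, total 1249 blocks

Total weighted distance at each candidate:
  Red (2, 2): total = 1301
  Blue (9, 3): total = 1785
  Green (3, 4): total = 1249
  Amber (4, 5): total = 1309
Minimum is at Green with total 1249 blocks.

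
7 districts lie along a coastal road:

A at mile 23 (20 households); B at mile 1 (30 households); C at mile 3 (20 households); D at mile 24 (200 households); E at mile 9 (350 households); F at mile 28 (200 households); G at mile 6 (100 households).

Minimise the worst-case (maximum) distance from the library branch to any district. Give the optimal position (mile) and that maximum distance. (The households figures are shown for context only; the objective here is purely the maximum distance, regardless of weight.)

location 14.5, max distance 13.5

The 1-center on a line is the midpoint of the two extreme points: leftmost at 1, rightmost at 28.
Optimal location = (1 + 28)/2 = 14.5; maximum distance = (28 − 1)/2 = 13.5.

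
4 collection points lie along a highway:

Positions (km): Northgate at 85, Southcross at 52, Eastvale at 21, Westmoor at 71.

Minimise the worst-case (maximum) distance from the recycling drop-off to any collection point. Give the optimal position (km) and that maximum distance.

The 1-center on a line is the midpoint of the two extreme points: leftmost at 21, rightmost at 85.
Optimal location = (21 + 85)/2 = 53; maximum distance = (85 − 21)/2 = 32.

location 53, max distance 32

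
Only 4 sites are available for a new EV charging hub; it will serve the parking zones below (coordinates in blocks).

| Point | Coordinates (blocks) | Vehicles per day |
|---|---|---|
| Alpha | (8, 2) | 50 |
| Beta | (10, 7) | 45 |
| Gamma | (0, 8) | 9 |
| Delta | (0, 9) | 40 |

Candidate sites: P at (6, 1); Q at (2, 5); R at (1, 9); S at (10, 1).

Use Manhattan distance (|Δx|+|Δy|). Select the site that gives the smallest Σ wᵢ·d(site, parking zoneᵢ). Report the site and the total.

Q, total 1185 blocks

Total weighted distance at each candidate:
  P (6, 1): total = 1277
  Q (2, 5): total = 1185
  R (1, 9): total = 1253
  S (10, 1): total = 1293
Minimum is at Q with total 1185 blocks.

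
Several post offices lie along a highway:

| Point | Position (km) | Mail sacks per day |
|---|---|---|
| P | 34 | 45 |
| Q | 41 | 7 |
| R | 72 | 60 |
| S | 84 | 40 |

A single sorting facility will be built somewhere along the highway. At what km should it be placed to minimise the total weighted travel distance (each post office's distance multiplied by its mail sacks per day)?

x = 72

For a sum of weighted absolute distances on a line, the optimum is the weighted median (not the mean). Total weight W = 152; half-weight = 76.
Sort by position and accumulate weight:
  km 34 (P, w=45) → cum 45
  km 41 (Q, w=7) → cum 52
  km 72 (R, w=60) → cum 112  ≥ 76 → median here
  km 84 (S, w=40) → cum 152
Optimal location: km 72.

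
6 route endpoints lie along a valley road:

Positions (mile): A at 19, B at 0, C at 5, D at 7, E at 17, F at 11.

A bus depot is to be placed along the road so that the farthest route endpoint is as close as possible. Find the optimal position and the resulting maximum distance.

The 1-center on a line is the midpoint of the two extreme points: leftmost at 0, rightmost at 19.
Optimal location = (0 + 19)/2 = 9.5; maximum distance = (19 − 0)/2 = 9.5.

location 9.5, max distance 9.5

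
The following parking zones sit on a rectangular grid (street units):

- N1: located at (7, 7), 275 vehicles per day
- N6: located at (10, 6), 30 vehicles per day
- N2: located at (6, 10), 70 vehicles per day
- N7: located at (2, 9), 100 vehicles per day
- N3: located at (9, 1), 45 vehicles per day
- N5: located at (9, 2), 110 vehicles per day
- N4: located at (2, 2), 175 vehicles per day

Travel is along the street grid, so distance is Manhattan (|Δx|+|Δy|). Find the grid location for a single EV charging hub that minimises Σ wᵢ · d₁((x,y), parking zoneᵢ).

(7, 7)

Manhattan distance separates: Σwᵢ(|x−xᵢ|+|y−yᵢ|) = Σwᵢ|x−xᵢ| + Σwᵢ|y−yᵢ|, so x and y are optimised independently as 1-D weighted medians.
Total weight W = 805; half = 402.5.
x-coordinate, sorted with cumulative weight:
  x=2 (N7, w=100) cum 100
  x=2 (N4, w=175) cum 275
  x=6 (N2, w=70) cum 345
  x=7 (N1, w=275) cum 620  ← median
  x=9 (N3, w=45) cum 665
  x=9 (N5, w=110) cum 775
  x=10 (N6, w=30) cum 805
⇒ x* = 7
y-coordinate, sorted with cumulative weight:
  y=1 (N3, w=45) cum 45
  y=2 (N5, w=110) cum 155
  y=2 (N4, w=175) cum 330
  y=6 (N6, w=30) cum 360
  y=7 (N1, w=275) cum 635  ← median
  y=9 (N7, w=100) cum 735
  y=10 (N2, w=70) cum 805
⇒ y* = 7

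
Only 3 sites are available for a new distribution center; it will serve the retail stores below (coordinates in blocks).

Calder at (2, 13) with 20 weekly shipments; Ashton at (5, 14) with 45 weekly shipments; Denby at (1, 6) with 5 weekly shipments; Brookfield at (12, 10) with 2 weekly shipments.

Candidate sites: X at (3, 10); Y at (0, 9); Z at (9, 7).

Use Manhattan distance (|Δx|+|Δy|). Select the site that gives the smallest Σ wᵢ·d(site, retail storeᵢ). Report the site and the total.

X, total 398 blocks

Total weighted distance at each candidate:
  X (3, 10): total = 398
  Y (0, 9): total = 616
  Z (9, 7): total = 812
Minimum is at X with total 398 blocks.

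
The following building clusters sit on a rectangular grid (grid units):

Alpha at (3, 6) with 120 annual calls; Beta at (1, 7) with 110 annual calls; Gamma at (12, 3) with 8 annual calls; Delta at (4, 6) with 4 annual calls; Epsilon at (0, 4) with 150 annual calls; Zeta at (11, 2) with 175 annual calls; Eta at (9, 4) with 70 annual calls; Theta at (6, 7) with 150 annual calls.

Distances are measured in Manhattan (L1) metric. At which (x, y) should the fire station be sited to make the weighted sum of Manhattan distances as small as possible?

Manhattan distance separates: Σwᵢ(|x−xᵢ|+|y−yᵢ|) = Σwᵢ|x−xᵢ| + Σwᵢ|y−yᵢ|, so x and y are optimised independently as 1-D weighted medians.
Total weight W = 787; half = 393.5.
x-coordinate, sorted with cumulative weight:
  x=0 (Epsilon, w=150) cum 150
  x=1 (Beta, w=110) cum 260
  x=3 (Alpha, w=120) cum 380
  x=4 (Delta, w=4) cum 384
  x=6 (Theta, w=150) cum 534  ← median
  x=9 (Eta, w=70) cum 604
  x=11 (Zeta, w=175) cum 779
  x=12 (Gamma, w=8) cum 787
⇒ x* = 6
y-coordinate, sorted with cumulative weight:
  y=2 (Zeta, w=175) cum 175
  y=3 (Gamma, w=8) cum 183
  y=4 (Epsilon, w=150) cum 333
  y=4 (Eta, w=70) cum 403  ← median
  y=6 (Alpha, w=120) cum 523
  y=6 (Delta, w=4) cum 527
  y=7 (Beta, w=110) cum 637
  y=7 (Theta, w=150) cum 787
⇒ y* = 4

(6, 4)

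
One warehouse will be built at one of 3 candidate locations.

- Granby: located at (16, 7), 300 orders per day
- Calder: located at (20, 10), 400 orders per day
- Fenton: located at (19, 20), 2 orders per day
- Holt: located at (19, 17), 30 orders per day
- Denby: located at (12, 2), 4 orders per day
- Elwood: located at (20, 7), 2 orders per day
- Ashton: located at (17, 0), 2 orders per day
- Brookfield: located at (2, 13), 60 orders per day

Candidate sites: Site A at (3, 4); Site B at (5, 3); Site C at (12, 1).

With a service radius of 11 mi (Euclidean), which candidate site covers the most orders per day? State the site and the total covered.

Site C, covering 308

Coverage radius r = 11 mi; a point is covered iff (Δx)²+(Δy)² ≤ 11² = 121.
  Site A (3, 4): covers {Denby, Brookfield} → 64
  Site B (5, 3): covers {Denby, Brookfield} → 64
  Site C (12, 1): covers {Granby, Denby, Elwood, Ashton} → 308
Maximum coverage at Site C: 308 orders per day.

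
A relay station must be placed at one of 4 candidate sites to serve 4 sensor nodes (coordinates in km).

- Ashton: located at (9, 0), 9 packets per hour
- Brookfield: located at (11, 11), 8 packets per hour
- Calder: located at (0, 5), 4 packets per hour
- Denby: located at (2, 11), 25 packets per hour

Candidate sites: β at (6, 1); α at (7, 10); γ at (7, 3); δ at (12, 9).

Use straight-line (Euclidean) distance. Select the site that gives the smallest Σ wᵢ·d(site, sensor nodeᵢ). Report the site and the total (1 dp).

α, total 286.7 km

Total weighted distance at each candidate:
  β (6, 1): total = 416.0
  α (7, 10): total = 286.7
  γ (7, 3): total = 369.0
  δ (12, 9): total = 408.8
Minimum is at α with total 286.7 km.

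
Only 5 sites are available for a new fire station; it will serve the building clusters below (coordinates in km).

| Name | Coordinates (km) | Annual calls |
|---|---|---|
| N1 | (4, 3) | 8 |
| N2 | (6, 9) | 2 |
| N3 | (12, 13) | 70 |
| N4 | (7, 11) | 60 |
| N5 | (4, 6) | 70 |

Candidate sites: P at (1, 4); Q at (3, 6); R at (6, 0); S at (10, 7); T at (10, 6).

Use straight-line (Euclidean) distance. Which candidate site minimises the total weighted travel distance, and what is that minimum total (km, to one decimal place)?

Total weighted distance at each candidate:
  P (1, 4): total = 1839.9
  Q (3, 6): total = 1286.1
  R (6, 0): total = 2154.5
  S (10, 7): total = 1235.1
  T (10, 6): total = 1343.1
Minimum is at S with total 1235.1 km.

S, total 1235.1 km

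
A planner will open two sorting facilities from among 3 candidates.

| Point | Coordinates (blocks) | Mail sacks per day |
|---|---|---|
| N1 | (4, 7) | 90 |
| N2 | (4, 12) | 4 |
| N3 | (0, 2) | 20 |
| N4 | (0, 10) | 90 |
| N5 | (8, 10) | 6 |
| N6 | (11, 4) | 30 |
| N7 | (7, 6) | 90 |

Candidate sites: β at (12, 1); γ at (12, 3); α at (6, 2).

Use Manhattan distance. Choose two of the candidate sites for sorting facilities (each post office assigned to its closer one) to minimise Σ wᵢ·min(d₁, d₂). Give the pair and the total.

Evaluate every pair (each demand assigned to the nearer of the two):
  {γ, α}: total = 2628
  {β, α}: total = 2688
  {β, γ}: total = 3964
Best pair: {γ, α} with total 2628.

{γ, α}, total 2628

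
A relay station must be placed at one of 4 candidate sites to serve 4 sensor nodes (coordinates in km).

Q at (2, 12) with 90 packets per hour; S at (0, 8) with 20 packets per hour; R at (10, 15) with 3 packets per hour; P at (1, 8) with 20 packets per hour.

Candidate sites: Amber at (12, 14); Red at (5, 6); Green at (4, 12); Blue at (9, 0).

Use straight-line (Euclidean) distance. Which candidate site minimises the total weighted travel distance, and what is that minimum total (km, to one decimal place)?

Green, total 413.3 km

Total weighted distance at each candidate:
  Amber (12, 14): total = 1443.5
  Red (5, 6): total = 831.8
  Green (4, 12): total = 413.3
  Blue (9, 0): total = 1762.5
Minimum is at Green with total 413.3 km.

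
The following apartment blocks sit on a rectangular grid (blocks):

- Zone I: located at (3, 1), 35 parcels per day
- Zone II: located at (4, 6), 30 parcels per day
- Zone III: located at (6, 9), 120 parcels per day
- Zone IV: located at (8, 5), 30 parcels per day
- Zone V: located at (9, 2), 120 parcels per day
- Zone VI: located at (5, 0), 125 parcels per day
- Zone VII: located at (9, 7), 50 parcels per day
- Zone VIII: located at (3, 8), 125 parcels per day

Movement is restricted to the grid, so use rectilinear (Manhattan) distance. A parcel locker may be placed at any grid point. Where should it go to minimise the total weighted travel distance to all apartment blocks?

Manhattan distance separates: Σwᵢ(|x−xᵢ|+|y−yᵢ|) = Σwᵢ|x−xᵢ| + Σwᵢ|y−yᵢ|, so x and y are optimised independently as 1-D weighted medians.
Total weight W = 635; half = 317.5.
x-coordinate, sorted with cumulative weight:
  x=3 (Zone I, w=35) cum 35
  x=3 (Zone VIII, w=125) cum 160
  x=4 (Zone II, w=30) cum 190
  x=5 (Zone VI, w=125) cum 315
  x=6 (Zone III, w=120) cum 435  ← median
  x=8 (Zone IV, w=30) cum 465
  x=9 (Zone V, w=120) cum 585
  x=9 (Zone VII, w=50) cum 635
⇒ x* = 6
y-coordinate, sorted with cumulative weight:
  y=0 (Zone VI, w=125) cum 125
  y=1 (Zone I, w=35) cum 160
  y=2 (Zone V, w=120) cum 280
  y=5 (Zone IV, w=30) cum 310
  y=6 (Zone II, w=30) cum 340  ← median
  y=7 (Zone VII, w=50) cum 390
  y=8 (Zone VIII, w=125) cum 515
  y=9 (Zone III, w=120) cum 635
⇒ y* = 6

(6, 6)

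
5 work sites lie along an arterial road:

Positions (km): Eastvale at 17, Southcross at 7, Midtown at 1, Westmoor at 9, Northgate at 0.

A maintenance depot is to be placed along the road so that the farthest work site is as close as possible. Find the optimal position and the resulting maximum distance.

The 1-center on a line is the midpoint of the two extreme points: leftmost at 0, rightmost at 17.
Optimal location = (0 + 17)/2 = 8.5; maximum distance = (17 − 0)/2 = 8.5.

location 8.5, max distance 8.5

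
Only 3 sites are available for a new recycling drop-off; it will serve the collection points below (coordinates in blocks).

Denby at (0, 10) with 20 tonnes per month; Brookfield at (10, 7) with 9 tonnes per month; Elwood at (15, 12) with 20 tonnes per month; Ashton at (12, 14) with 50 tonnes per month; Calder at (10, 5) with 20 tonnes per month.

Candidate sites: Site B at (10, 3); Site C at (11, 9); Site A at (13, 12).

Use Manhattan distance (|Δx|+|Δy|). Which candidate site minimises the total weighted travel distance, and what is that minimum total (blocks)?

Site A, total 762 blocks

Total weighted distance at each candidate:
  Site B (10, 3): total = 1346
  Site C (11, 9): total = 807
  Site A (13, 12): total = 762
Minimum is at Site A with total 762 blocks.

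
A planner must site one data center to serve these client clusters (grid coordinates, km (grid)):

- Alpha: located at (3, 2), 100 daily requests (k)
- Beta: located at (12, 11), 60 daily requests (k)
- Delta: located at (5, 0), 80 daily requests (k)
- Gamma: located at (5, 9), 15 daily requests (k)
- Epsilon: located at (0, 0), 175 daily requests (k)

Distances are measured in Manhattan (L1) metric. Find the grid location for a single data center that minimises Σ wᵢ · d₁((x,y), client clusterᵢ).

Manhattan distance separates: Σwᵢ(|x−xᵢ|+|y−yᵢ|) = Σwᵢ|x−xᵢ| + Σwᵢ|y−yᵢ|, so x and y are optimised independently as 1-D weighted medians.
Total weight W = 430; half = 215.
x-coordinate, sorted with cumulative weight:
  x=0 (Epsilon, w=175) cum 175
  x=3 (Alpha, w=100) cum 275  ← median
  x=5 (Delta, w=80) cum 355
  x=5 (Gamma, w=15) cum 370
  x=12 (Beta, w=60) cum 430
⇒ x* = 3
y-coordinate, sorted with cumulative weight:
  y=0 (Delta, w=80) cum 80
  y=0 (Epsilon, w=175) cum 255  ← median
  y=2 (Alpha, w=100) cum 355
  y=9 (Gamma, w=15) cum 370
  y=11 (Beta, w=60) cum 430
⇒ y* = 0

(3, 0)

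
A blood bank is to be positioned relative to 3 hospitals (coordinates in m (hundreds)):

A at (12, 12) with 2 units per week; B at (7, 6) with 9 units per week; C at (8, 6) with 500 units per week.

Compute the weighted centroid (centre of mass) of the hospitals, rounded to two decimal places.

(8.00, 6.02)

The minimiser of Σwᵢ‖p−pᵢ‖² is the weighted centroid p* = (Σwᵢpᵢ)/(Σwᵢ).
Σwᵢ = 511.
Σwᵢxᵢ = 2·12 + 9·7 + 500·8 = 4087.
Σwᵢyᵢ = 2·12 + 9·6 + 500·6 = 3078.
x* = 4087/511 = 8.00, y* = 3078/511 = 6.02.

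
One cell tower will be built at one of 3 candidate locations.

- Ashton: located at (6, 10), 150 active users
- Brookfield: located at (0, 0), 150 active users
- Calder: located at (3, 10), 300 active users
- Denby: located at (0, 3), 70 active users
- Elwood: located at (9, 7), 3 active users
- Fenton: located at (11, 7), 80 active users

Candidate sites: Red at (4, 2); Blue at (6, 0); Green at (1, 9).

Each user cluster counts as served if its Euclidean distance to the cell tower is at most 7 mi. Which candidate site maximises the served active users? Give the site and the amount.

Coverage radius r = 7 mi; a point is covered iff (Δx)²+(Δy)² ≤ 7² = 49.
  Red (4, 2): covers {Brookfield, Denby} → 220
  Blue (6, 0): covers {Brookfield, Denby} → 220
  Green (1, 9): covers {Ashton, Calder, Denby} → 520
Maximum coverage at Green: 520 active users.

Green, covering 520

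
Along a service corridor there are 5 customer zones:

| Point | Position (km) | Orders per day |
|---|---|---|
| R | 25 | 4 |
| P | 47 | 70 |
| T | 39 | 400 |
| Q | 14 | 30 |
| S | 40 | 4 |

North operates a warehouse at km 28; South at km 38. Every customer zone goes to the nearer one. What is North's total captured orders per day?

34

The indifferent point is the midpoint (28+38)/2 = 33; customer zones left of it (closer to North at 28) go to North, those right go to South.
  Q at 14 (w=30) → North
  R at 25 (w=4) → North
  T at 39 (w=400) → South
  S at 40 (w=4) → South
  P at 47 (w=70) → South
North captures 34; South captures 474.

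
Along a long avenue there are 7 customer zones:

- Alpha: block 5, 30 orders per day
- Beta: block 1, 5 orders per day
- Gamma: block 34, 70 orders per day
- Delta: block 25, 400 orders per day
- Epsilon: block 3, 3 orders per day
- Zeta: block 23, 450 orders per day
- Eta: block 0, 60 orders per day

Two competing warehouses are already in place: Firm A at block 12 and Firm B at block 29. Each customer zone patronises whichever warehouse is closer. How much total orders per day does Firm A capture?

The indifferent point is the midpoint (12+29)/2 = 20.5; customer zones left of it (closer to Firm A at 12) go to Firm A, those right go to Firm B.
  Eta at 0 (w=60) → Firm A
  Beta at 1 (w=5) → Firm A
  Epsilon at 3 (w=3) → Firm A
  Alpha at 5 (w=30) → Firm A
  Zeta at 23 (w=450) → Firm B
  Delta at 25 (w=400) → Firm B
  Gamma at 34 (w=70) → Firm B
Firm A captures 98; Firm B captures 920.

98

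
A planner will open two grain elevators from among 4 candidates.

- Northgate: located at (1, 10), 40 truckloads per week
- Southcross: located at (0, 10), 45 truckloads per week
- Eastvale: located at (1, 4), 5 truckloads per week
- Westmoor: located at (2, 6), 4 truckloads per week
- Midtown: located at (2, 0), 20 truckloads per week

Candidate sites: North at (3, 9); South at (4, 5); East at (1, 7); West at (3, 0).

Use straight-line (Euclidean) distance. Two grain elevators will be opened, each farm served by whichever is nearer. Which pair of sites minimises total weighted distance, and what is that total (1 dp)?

Evaluate every pair (each demand assigned to the nearer of the two):
  {North, West}: total = 286.8
  {East, West}: total = 303.0
  {North, South}: total = 364.2
  {South, East}: total = 390.7
  {North, East}: total = 393.8
  {South, West}: total = 566.1
Best pair: {North, West} with total 286.8.

{North, West}, total 286.8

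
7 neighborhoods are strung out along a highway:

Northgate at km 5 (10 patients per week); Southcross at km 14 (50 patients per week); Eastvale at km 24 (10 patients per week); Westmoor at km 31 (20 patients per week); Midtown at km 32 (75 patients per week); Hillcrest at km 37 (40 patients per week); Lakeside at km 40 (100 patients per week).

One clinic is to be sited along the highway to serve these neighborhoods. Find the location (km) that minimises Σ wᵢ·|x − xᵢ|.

For a sum of weighted absolute distances on a line, the optimum is the weighted median (not the mean). Total weight W = 305; half-weight = 152.5.
Sort by position and accumulate weight:
  km 5 (Northgate, w=10) → cum 10
  km 14 (Southcross, w=50) → cum 60
  km 24 (Eastvale, w=10) → cum 70
  km 31 (Westmoor, w=20) → cum 90
  km 32 (Midtown, w=75) → cum 165  ≥ 152.5 → median here
  km 37 (Hillcrest, w=40) → cum 205
  km 40 (Lakeside, w=100) → cum 305
Optimal location: km 32.

x = 32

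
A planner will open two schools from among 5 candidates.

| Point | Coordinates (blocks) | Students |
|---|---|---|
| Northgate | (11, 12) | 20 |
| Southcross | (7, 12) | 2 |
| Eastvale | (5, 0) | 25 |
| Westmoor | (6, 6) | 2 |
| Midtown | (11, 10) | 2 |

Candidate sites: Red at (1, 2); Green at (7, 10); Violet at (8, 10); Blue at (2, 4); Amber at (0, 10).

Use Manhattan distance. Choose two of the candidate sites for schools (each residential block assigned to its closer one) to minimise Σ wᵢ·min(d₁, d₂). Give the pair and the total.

{Red, Violet}, total 274

Evaluate every pair (each demand assigned to the nearer of the two):
  {Red, Violet}: total = 274
  {Red, Green}: total = 292
  {Violet, Blue}: total = 299
  {Green, Blue}: total = 317
  {Green, Violet}: total = 420
  {Green, Amber}: total = 442
  {Violet, Amber}: total = 449
  {Red, Amber}: total = 468
  {Blue, Amber}: total = 487
  {Red, Blue}: total = 558
Best pair: {Red, Violet} with total 274.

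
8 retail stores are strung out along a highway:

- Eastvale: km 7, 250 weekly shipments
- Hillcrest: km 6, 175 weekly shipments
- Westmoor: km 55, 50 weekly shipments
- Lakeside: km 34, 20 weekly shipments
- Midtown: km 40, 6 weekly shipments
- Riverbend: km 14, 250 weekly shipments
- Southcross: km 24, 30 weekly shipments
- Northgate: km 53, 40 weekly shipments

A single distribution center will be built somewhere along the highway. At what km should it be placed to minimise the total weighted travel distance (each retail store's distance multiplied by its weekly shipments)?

x = 7

For a sum of weighted absolute distances on a line, the optimum is the weighted median (not the mean). Total weight W = 821; half-weight = 410.5.
Sort by position and accumulate weight:
  km 6 (Hillcrest, w=175) → cum 175
  km 7 (Eastvale, w=250) → cum 425  ≥ 410.5 → median here
  km 14 (Riverbend, w=250) → cum 675
  km 24 (Southcross, w=30) → cum 705
  km 34 (Lakeside, w=20) → cum 725
  km 40 (Midtown, w=6) → cum 731
  km 53 (Northgate, w=40) → cum 771
  km 55 (Westmoor, w=50) → cum 821
Optimal location: km 7.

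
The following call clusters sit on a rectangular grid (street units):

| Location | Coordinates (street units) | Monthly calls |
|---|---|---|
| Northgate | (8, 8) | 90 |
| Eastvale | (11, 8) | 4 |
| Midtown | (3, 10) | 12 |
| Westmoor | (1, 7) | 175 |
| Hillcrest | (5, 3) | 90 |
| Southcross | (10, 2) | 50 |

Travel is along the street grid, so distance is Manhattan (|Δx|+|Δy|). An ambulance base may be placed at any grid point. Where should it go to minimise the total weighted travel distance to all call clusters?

Manhattan distance separates: Σwᵢ(|x−xᵢ|+|y−yᵢ|) = Σwᵢ|x−xᵢ| + Σwᵢ|y−yᵢ|, so x and y are optimised independently as 1-D weighted medians.
Total weight W = 421; half = 210.5.
x-coordinate, sorted with cumulative weight:
  x=1 (Westmoor, w=175) cum 175
  x=3 (Midtown, w=12) cum 187
  x=5 (Hillcrest, w=90) cum 277  ← median
  x=8 (Northgate, w=90) cum 367
  x=10 (Southcross, w=50) cum 417
  x=11 (Eastvale, w=4) cum 421
⇒ x* = 5
y-coordinate, sorted with cumulative weight:
  y=2 (Southcross, w=50) cum 50
  y=3 (Hillcrest, w=90) cum 140
  y=7 (Westmoor, w=175) cum 315  ← median
  y=8 (Northgate, w=90) cum 405
  y=8 (Eastvale, w=4) cum 409
  y=10 (Midtown, w=12) cum 421
⇒ y* = 7

(5, 7)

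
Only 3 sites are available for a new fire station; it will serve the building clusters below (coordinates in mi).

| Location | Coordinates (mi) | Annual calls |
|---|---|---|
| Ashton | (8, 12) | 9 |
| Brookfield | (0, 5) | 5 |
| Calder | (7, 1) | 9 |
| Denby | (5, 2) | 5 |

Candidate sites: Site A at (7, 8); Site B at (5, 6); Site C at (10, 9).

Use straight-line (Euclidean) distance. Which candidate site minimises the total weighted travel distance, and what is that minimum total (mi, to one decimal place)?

Site B, total 154.3 mi

Total weighted distance at each candidate:
  Site A (7, 8): total = 169.8
  Site B (5, 6): total = 154.3
  Site C (10, 9): total = 206.2
Minimum is at Site B with total 154.3 mi.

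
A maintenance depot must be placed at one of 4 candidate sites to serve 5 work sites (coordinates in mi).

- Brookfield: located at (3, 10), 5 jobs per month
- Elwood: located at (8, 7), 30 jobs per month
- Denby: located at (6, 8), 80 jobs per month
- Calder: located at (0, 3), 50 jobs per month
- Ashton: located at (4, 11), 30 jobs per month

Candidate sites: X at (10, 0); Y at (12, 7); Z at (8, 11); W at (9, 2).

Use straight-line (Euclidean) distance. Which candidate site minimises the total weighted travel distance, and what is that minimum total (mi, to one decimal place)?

Z, total 1119.6 mi

Total weighted distance at each candidate:
  X (10, 0): total = 1892.9
  Y (12, 7): total = 1554.8
  Z (8, 11): total = 1119.6
  W (9, 2): total = 1501.3
Minimum is at Z with total 1119.6 mi.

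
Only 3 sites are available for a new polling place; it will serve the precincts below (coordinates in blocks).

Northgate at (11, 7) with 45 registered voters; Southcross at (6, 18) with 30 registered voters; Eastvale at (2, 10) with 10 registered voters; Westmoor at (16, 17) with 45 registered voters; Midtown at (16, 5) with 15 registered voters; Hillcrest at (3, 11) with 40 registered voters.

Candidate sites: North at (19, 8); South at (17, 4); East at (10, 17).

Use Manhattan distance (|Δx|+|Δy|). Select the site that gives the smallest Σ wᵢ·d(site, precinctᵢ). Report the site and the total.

Total weighted distance at each candidate:
  North (19, 8): total = 2675
  South (17, 4): total = 2865
  East (10, 17): total = 1855
Minimum is at East with total 1855 blocks.

East, total 1855 blocks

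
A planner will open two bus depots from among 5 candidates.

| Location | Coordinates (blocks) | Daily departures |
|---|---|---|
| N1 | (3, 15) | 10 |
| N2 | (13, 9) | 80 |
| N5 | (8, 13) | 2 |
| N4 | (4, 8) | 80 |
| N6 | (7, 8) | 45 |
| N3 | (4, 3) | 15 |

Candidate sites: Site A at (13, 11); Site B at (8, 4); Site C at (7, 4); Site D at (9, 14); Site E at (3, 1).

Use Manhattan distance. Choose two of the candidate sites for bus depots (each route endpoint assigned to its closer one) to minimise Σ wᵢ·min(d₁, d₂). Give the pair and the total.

Evaluate every pair (each demand assigned to the nearer of the two):
  {Site A, Site C}: total = 1114
  {Site A, Site B}: total = 1254
  {Site A, Site E}: total = 1404
  {Site C, Site D}: total = 1594
  {Site A, Site D}: total = 1714
  {Site B, Site D}: total = 1734
  {Site B, Site C}: total = 1768
  {Site C, Site E}: total = 1825
  {Site D, Site E}: total = 1839
  {Site B, Site E}: total = 1868
Best pair: {Site A, Site C} with total 1114.

{Site A, Site C}, total 1114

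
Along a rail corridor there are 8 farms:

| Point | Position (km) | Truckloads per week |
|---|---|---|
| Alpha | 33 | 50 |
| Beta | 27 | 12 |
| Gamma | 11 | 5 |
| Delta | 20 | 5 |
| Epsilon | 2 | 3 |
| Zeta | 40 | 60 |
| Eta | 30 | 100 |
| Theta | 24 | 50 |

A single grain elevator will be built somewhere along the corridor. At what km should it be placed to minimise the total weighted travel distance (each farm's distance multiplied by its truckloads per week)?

For a sum of weighted absolute distances on a line, the optimum is the weighted median (not the mean). Total weight W = 285; half-weight = 142.5.
Sort by position and accumulate weight:
  km 2 (Epsilon, w=3) → cum 3
  km 11 (Gamma, w=5) → cum 8
  km 20 (Delta, w=5) → cum 13
  km 24 (Theta, w=50) → cum 63
  km 27 (Beta, w=12) → cum 75
  km 30 (Eta, w=100) → cum 175  ≥ 142.5 → median here
  km 33 (Alpha, w=50) → cum 225
  km 40 (Zeta, w=60) → cum 285
Optimal location: km 30.

x = 30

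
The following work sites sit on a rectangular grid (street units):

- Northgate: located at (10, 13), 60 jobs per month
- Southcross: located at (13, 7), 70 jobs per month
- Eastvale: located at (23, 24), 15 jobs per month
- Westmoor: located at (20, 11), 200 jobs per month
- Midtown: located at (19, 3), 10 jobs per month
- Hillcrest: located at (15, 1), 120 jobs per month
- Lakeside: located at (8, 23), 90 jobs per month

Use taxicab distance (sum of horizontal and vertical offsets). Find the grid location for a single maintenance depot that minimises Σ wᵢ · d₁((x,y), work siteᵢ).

(15, 11)

Manhattan distance separates: Σwᵢ(|x−xᵢ|+|y−yᵢ|) = Σwᵢ|x−xᵢ| + Σwᵢ|y−yᵢ|, so x and y are optimised independently as 1-D weighted medians.
Total weight W = 565; half = 282.5.
x-coordinate, sorted with cumulative weight:
  x=8 (Lakeside, w=90) cum 90
  x=10 (Northgate, w=60) cum 150
  x=13 (Southcross, w=70) cum 220
  x=15 (Hillcrest, w=120) cum 340  ← median
  x=19 (Midtown, w=10) cum 350
  x=20 (Westmoor, w=200) cum 550
  x=23 (Eastvale, w=15) cum 565
⇒ x* = 15
y-coordinate, sorted with cumulative weight:
  y=1 (Hillcrest, w=120) cum 120
  y=3 (Midtown, w=10) cum 130
  y=7 (Southcross, w=70) cum 200
  y=11 (Westmoor, w=200) cum 400  ← median
  y=13 (Northgate, w=60) cum 460
  y=23 (Lakeside, w=90) cum 550
  y=24 (Eastvale, w=15) cum 565
⇒ y* = 11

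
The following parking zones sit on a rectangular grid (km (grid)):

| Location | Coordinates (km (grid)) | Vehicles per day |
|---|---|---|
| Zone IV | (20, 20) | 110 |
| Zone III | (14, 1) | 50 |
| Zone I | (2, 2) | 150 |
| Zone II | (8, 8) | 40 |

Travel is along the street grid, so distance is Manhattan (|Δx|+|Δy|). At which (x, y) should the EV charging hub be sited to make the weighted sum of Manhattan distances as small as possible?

Manhattan distance separates: Σwᵢ(|x−xᵢ|+|y−yᵢ|) = Σwᵢ|x−xᵢ| + Σwᵢ|y−yᵢ|, so x and y are optimised independently as 1-D weighted medians.
Total weight W = 350; half = 175.
x-coordinate, sorted with cumulative weight:
  x=2 (Zone I, w=150) cum 150
  x=8 (Zone II, w=40) cum 190  ← median
  x=14 (Zone III, w=50) cum 240
  x=20 (Zone IV, w=110) cum 350
⇒ x* = 8
y-coordinate, sorted with cumulative weight:
  y=1 (Zone III, w=50) cum 50
  y=2 (Zone I, w=150) cum 200  ← median
  y=8 (Zone II, w=40) cum 240
  y=20 (Zone IV, w=110) cum 350
⇒ y* = 2

(8, 2)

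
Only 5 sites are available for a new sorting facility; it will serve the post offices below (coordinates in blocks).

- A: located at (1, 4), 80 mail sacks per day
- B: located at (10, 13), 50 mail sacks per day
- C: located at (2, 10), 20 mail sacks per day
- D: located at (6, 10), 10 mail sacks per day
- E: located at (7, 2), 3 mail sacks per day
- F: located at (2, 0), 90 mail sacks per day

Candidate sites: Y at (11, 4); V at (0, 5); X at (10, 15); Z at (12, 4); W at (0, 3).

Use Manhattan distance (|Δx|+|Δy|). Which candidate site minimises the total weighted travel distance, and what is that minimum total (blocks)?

W, total 1944 blocks

Total weighted distance at each candidate:
  Y (11, 4): total = 2898
  V (0, 5): total = 1970
  X (10, 15): total = 4168
  Z (12, 4): total = 3151
  W (0, 3): total = 1944
Minimum is at W with total 1944 blocks.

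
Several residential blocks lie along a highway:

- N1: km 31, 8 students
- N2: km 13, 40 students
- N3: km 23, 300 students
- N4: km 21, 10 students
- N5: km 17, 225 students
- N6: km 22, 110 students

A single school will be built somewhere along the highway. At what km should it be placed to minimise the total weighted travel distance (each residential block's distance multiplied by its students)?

x = 22

For a sum of weighted absolute distances on a line, the optimum is the weighted median (not the mean). Total weight W = 693; half-weight = 346.5.
Sort by position and accumulate weight:
  km 13 (N2, w=40) → cum 40
  km 17 (N5, w=225) → cum 265
  km 21 (N4, w=10) → cum 275
  km 22 (N6, w=110) → cum 385  ≥ 346.5 → median here
  km 23 (N3, w=300) → cum 685
  km 31 (N1, w=8) → cum 693
Optimal location: km 22.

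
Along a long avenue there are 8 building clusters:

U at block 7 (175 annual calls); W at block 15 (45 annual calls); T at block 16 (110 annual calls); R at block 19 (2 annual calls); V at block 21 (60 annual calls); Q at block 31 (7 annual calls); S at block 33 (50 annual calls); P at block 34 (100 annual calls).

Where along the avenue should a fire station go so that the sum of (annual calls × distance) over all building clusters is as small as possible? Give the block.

For a sum of weighted absolute distances on a line, the optimum is the weighted median (not the mean). Total weight W = 549; half-weight = 274.5.
Sort by position and accumulate weight:
  block 7 (U, w=175) → cum 175
  block 15 (W, w=45) → cum 220
  block 16 (T, w=110) → cum 330  ≥ 274.5 → median here
  block 19 (R, w=2) → cum 332
  block 21 (V, w=60) → cum 392
  block 31 (Q, w=7) → cum 399
  block 33 (S, w=50) → cum 449
  block 34 (P, w=100) → cum 549
Optimal location: block 16.

x = 16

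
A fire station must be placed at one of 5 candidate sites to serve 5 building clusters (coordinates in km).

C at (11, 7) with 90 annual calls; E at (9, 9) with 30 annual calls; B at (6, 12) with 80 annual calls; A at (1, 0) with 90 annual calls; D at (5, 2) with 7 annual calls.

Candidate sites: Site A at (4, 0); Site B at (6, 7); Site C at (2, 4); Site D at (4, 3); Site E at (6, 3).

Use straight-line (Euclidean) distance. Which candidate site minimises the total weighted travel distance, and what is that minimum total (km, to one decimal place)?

Total weighted distance at each candidate:
  Site A (4, 0): total = 2458.7
  Site B (6, 7): total = 1768.1
  Site C (2, 4): total = 2223.7
  Site D (4, 3): total = 2089.2
  Site E (6, 3): total = 2032.2
Minimum is at Site B with total 1768.1 km.

Site B, total 1768.1 km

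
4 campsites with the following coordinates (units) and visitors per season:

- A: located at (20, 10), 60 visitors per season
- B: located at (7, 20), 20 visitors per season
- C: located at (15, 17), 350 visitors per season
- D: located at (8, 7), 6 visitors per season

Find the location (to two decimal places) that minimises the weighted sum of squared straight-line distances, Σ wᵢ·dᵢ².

(15.22, 16.04)

The minimiser of Σwᵢ‖p−pᵢ‖² is the weighted centroid p* = (Σwᵢpᵢ)/(Σwᵢ).
Σwᵢ = 436.
Σwᵢxᵢ = 60·20 + 20·7 + 350·15 + 6·8 = 6638.
Σwᵢyᵢ = 60·10 + 20·20 + 350·17 + 6·7 = 6992.
x* = 6638/436 = 15.22, y* = 6992/436 = 16.04.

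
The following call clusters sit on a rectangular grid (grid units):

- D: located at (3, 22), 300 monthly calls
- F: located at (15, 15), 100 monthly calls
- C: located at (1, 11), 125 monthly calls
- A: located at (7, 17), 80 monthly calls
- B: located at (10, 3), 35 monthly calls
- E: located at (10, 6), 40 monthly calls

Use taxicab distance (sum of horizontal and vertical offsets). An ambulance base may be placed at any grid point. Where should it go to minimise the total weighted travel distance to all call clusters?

(3, 17)

Manhattan distance separates: Σwᵢ(|x−xᵢ|+|y−yᵢ|) = Σwᵢ|x−xᵢ| + Σwᵢ|y−yᵢ|, so x and y are optimised independently as 1-D weighted medians.
Total weight W = 680; half = 340.
x-coordinate, sorted with cumulative weight:
  x=1 (C, w=125) cum 125
  x=3 (D, w=300) cum 425  ← median
  x=7 (A, w=80) cum 505
  x=10 (B, w=35) cum 540
  x=10 (E, w=40) cum 580
  x=15 (F, w=100) cum 680
⇒ x* = 3
y-coordinate, sorted with cumulative weight:
  y=3 (B, w=35) cum 35
  y=6 (E, w=40) cum 75
  y=11 (C, w=125) cum 200
  y=15 (F, w=100) cum 300
  y=17 (A, w=80) cum 380  ← median
  y=22 (D, w=300) cum 680
⇒ y* = 17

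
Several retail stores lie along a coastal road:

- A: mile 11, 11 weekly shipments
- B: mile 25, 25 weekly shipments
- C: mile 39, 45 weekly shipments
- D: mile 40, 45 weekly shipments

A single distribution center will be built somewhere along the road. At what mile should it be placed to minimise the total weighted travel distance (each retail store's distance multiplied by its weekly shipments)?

For a sum of weighted absolute distances on a line, the optimum is the weighted median (not the mean). Total weight W = 126; half-weight = 63.
Sort by position and accumulate weight:
  mile 11 (A, w=11) → cum 11
  mile 25 (B, w=25) → cum 36
  mile 39 (C, w=45) → cum 81  ≥ 63 → median here
  mile 40 (D, w=45) → cum 126
Optimal location: mile 39.

x = 39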